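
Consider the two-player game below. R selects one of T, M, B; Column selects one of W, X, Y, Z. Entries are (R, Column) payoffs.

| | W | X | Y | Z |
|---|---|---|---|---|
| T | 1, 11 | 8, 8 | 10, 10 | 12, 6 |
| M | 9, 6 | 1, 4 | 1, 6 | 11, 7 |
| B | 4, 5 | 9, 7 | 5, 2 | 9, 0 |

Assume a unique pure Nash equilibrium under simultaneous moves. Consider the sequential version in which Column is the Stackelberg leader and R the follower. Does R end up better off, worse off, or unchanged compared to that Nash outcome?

better off

Solve by backward induction (Column leads).
- W → R plays M (best of 1, 9, 4); Column gets 6.
- X → R plays B (best of 8, 1, 9); Column gets 7.
- Y → R plays T (best of 10, 1, 5); Column gets 10.
- Z → R plays T (best of 12, 11, 9); Column gets 6.
Maximizing over 6, 7, 10, 6, Column chooses Y. Subgame-perfect outcome: (T, Y) with payoffs (10, 10).
Under simultaneous play:
R's best replies: W→M; X→B; Y→T; Z→T.
Column's best replies: T→W; M→Z; B→X.
Only (B, X) has each player best-responding; Nash payoffs (9, 7).
R earns 10 sequentially versus 9 at the Nash outcome: better off.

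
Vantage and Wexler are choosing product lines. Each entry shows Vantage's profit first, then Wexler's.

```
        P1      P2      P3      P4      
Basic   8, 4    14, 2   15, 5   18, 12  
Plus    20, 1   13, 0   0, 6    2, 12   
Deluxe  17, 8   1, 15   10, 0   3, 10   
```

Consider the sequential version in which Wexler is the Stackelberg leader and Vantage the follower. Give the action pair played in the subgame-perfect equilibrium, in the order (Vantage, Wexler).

(Basic, P4)

Vantage best-responds to each possible Wexler move:
- P1: Vantage compares 8, 20, 17 and picks Plus; Wexler would get 1.
- P2: Vantage compares 14, 13, 1 and picks Basic; Wexler would get 2.
- P3: Vantage compares 15, 0, 10 and picks Basic; Wexler would get 5.
- P4: Vantage compares 18, 2, 3 and picks Basic; Wexler would get 12.
Maximizing over 1, 2, 5, 12, Wexler chooses P4. Subgame-perfect outcome: (Basic, P4) with payoffs (18, 12).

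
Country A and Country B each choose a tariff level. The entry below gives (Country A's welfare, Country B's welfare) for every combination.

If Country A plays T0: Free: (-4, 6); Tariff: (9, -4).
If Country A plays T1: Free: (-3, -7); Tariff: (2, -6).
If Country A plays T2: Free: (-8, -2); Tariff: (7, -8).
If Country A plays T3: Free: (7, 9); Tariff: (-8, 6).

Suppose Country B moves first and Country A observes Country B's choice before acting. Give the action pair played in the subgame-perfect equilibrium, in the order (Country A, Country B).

Solve by backward induction (Country B leads).
- Free: BR = T3, leader payoff 9.
- Tariff: BR = T0, leader payoff -4.
Maximizing over 9, -4, Country B chooses Free. Subgame-perfect outcome: (T3, Free) with payoffs (7, 9).

(T3, Free)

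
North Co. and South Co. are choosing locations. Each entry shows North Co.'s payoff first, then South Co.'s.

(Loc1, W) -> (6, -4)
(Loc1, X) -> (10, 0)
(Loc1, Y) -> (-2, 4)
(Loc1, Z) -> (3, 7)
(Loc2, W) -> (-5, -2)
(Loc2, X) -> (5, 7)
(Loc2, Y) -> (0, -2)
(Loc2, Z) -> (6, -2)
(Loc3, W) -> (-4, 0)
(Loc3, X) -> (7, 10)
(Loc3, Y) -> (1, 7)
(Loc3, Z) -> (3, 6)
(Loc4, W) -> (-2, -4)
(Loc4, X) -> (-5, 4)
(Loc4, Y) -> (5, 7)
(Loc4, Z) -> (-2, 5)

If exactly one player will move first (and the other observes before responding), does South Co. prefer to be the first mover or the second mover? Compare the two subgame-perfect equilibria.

second

If North Co. leads: South Co.'s best replies are Loc1→Z, Loc2→X, Loc3→X, Loc4→Y; North Co.'s induced payoffs 3, 5, 7, 5; outcome (Loc3, X), payoffs (7, 10).
If South Co. leads: North Co.'s best replies are W→Loc1, X→Loc1, Y→Loc4, Z→Loc2; South Co.'s induced payoffs -4, 0, 7, -2; outcome (Loc4, Y), payoffs (5, 7).
South Co. gets 7 moving first and 10 moving second, so South Co. prefers to move second.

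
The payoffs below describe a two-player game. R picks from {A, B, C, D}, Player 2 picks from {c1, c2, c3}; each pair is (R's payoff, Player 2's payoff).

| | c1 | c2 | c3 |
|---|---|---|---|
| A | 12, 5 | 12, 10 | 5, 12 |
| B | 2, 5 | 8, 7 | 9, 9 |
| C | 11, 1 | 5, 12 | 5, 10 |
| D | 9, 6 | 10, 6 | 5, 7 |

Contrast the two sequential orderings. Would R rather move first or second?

If R leads: Player 2's best replies are A→c3, B→c3, C→c2, D→c3; R's induced payoffs 5, 9, 5, 5; outcome (B, c3), payoffs (9, 9).
If Player 2 leads: R's best replies are c1→A, c2→A, c3→B; Player 2's induced payoffs 5, 10, 9; outcome (A, c2), payoffs (12, 10).
R gets 9 moving first and 12 moving second, so R prefers to move second.

second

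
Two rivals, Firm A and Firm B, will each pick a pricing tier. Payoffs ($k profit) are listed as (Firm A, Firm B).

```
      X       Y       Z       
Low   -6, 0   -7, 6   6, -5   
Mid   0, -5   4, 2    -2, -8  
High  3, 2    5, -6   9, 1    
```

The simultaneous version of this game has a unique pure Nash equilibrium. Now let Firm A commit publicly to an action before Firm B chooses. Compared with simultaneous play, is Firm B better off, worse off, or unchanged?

unchanged

Work backward from Firm B's decision.
- Low: BR = Y, leader payoff -7.
- Mid: BR = Y, leader payoff 4.
- High: BR = X, leader payoff 3.
Firm A's induced payoffs are -7, 4, 3, so Firm A commits to Mid. Subgame-perfect outcome: (Mid, Y) with payoffs (4, 2).
Now find the simultaneous Nash equilibrium.
Firm A's best replies: X→High; Y→High; Z→High.
Firm B's best replies: Low→Y; Mid→Y; High→X.
The unique mutual best reply is (High, X), giving (3, 2).
Firm B earns 2 sequentially versus 2 at the Nash outcome: unchanged.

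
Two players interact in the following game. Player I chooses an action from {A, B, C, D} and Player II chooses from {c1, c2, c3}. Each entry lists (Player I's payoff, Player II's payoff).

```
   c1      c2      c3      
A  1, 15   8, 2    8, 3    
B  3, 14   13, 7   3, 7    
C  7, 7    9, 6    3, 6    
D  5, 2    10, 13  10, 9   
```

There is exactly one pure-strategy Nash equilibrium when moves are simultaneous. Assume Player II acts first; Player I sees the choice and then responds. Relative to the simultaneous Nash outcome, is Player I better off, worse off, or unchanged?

better off

Backward induction with Player II moving first.
- c1: Player I compares 1, 3, 7, 5 and picks C; Player II would get 7.
- c2: Player I compares 8, 13, 9, 10 and picks B; Player II would get 7.
- c3: Player I compares 8, 3, 3, 10 and picks D; Player II would get 9.
Maximizing over 7, 7, 9, Player II chooses c3. Subgame-perfect outcome: (D, c3) with payoffs (10, 9).
Under simultaneous play:
Player I's best replies: c1→C; c2→B; c3→D.
Player II's best replies: A→c1; B→c1; C→c1; D→c2.
The unique mutual best reply is (C, c1), giving (7, 7).
Player I earns 10 sequentially versus 7 at the Nash outcome: better off.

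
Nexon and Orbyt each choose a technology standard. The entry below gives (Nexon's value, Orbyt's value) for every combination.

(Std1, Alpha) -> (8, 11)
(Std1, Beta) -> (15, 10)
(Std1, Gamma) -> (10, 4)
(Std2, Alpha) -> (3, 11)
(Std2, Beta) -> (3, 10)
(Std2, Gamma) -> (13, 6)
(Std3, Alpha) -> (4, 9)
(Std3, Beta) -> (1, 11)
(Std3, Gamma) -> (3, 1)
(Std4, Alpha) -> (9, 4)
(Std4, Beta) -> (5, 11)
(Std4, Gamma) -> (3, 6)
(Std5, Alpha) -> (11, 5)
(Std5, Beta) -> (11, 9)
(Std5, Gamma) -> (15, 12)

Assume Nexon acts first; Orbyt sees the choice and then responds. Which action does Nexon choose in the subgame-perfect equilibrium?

Std5

Work backward from Orbyt's decision.
- Std1 → Orbyt plays Alpha (best of 11, 10, 4); Nexon gets 8.
- Std2 → Orbyt plays Alpha (best of 11, 10, 6); Nexon gets 3.
- Std3 → Orbyt plays Beta (best of 9, 11, 1); Nexon gets 1.
- Std4 → Orbyt plays Beta (best of 4, 11, 6); Nexon gets 5.
- Std5 → Orbyt plays Gamma (best of 5, 9, 12); Nexon gets 15.
Among 8, 3, 1, 5, 15, the best is 15 at Std5. Subgame-perfect outcome: (Std5, Gamma) with payoffs (15, 12).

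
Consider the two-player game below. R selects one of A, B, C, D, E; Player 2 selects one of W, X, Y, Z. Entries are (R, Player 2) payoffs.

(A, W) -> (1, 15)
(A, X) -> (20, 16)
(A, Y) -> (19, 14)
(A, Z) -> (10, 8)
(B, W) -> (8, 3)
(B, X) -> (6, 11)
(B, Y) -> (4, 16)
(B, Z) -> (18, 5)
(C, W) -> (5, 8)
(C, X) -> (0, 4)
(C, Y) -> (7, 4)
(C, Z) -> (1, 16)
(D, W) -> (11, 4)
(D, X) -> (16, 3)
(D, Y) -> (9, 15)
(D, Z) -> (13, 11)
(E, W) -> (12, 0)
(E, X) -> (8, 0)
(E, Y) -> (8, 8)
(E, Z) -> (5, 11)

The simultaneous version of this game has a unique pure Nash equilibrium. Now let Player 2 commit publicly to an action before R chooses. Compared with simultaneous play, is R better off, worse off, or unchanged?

unchanged

R best-responds to each possible Player 2 move:
- W → R plays E (best of 1, 8, 5, 11, 12); Player 2 gets 0.
- X → R plays A (best of 20, 6, 0, 16, 8); Player 2 gets 16.
- Y → R plays A (best of 19, 4, 7, 9, 8); Player 2 gets 14.
- Z → R plays B (best of 10, 18, 1, 13, 5); Player 2 gets 5.
Maximizing over 0, 16, 14, 5, Player 2 chooses X. Subgame-perfect outcome: (A, X) with payoffs (20, 16).
Under simultaneous play:
R's best replies: W→E; X→A; Y→A; Z→B.
Player 2's best replies: A→X; B→Y; C→Z; D→Y; E→Z.
The unique mutual best reply is (A, X), giving (20, 16).
R earns 20 sequentially versus 20 at the Nash outcome: unchanged.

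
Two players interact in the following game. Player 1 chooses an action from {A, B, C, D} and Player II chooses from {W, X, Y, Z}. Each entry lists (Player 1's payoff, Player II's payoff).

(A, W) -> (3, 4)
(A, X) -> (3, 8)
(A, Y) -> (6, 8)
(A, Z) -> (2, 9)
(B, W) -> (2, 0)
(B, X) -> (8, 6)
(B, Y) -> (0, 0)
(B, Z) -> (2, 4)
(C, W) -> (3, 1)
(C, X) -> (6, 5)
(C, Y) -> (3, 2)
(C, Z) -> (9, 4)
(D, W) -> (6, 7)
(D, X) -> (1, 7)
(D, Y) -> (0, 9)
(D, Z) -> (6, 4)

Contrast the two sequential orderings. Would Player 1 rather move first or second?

first

If Player 1 leads: Player II's best replies are A→Z, B→X, C→X, D→Y; Player 1's induced payoffs 2, 8, 6, 0; outcome (B, X), payoffs (8, 6).
If Player II leads: Player 1's best replies are W→D, X→B, Y→A, Z→C; Player II's induced payoffs 7, 6, 8, 4; outcome (A, Y), payoffs (6, 8).
Player 1 gets 8 moving first and 6 moving second, so Player 1 prefers to move first.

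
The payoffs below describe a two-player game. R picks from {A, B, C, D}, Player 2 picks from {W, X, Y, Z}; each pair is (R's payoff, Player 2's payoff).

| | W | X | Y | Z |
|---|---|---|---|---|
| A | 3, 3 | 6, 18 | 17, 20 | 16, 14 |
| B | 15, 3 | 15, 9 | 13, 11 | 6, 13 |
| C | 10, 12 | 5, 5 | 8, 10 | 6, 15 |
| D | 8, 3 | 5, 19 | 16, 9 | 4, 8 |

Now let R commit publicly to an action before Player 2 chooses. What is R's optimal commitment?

Work backward from Player 2's decision.
- A → Player 2 plays Y (best of 3, 18, 20, 14); R gets 17.
- B → Player 2 plays Z (best of 3, 9, 11, 13); R gets 6.
- C → Player 2 plays Z (best of 12, 5, 10, 15); R gets 6.
- D → Player 2 plays X (best of 3, 19, 9, 8); R gets 5.
Among 17, 6, 6, 5, the best is 17 at A. Subgame-perfect outcome: (A, Y) with payoffs (17, 20).

A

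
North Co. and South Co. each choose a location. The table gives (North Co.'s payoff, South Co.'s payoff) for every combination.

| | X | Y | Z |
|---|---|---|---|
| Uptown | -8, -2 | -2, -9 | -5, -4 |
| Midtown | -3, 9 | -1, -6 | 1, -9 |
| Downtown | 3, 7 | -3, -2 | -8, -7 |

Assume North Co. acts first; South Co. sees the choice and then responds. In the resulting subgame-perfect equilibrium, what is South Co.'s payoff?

Backward induction with North Co. moving first.
- Uptown → South Co. plays X (best of -2, -9, -4); North Co. gets -8.
- Midtown → South Co. plays X (best of 9, -6, -9); North Co. gets -3.
- Downtown → South Co. plays X (best of 7, -2, -7); North Co. gets 3.
Among -8, -3, 3, the best is 3 at Downtown. Subgame-perfect outcome: (Downtown, X) with payoffs (3, 7).

7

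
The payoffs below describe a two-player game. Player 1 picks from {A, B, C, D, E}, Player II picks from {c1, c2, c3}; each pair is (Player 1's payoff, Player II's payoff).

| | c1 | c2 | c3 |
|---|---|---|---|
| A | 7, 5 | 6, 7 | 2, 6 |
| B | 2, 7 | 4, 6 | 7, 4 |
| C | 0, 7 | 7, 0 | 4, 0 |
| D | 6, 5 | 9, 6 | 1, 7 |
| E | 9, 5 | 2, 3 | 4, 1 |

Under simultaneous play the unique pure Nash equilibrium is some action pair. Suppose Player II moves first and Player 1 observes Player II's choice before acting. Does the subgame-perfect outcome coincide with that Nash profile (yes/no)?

no

Backward induction with Player II moving first.
- c1: BR = E, leader payoff 5.
- c2: BR = D, leader payoff 6.
- c3: BR = B, leader payoff 4.
Maximizing over 5, 6, 4, Player II chooses c2. Subgame-perfect outcome: (D, c2) with payoffs (9, 6).
For the simultaneous game, intersect best replies.
Player 1's best replies: c1→E; c2→D; c3→B.
Player II's best replies: A→c2; B→c1; C→c1; D→c3; E→c1.
The unique mutual best reply is (E, c1), giving (9, 5).
Sequential outcome (D, c2) differs from the Nash profile (E, c1).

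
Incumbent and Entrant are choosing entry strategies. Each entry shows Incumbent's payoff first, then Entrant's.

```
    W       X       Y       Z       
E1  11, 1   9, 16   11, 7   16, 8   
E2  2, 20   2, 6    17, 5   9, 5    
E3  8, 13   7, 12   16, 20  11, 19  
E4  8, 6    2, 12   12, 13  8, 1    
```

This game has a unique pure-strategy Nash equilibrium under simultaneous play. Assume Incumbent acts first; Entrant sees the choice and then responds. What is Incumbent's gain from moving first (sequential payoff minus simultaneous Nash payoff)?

7

Entrant best-responds to each possible Incumbent move:
- E1 → Entrant plays X (best of 1, 16, 7, 8); Incumbent gets 9.
- E2 → Entrant plays W (best of 20, 6, 5, 5); Incumbent gets 2.
- E3 → Entrant plays Y (best of 13, 12, 20, 19); Incumbent gets 16.
- E4 → Entrant plays Y (best of 6, 12, 13, 1); Incumbent gets 12.
Incumbent's induced payoffs are 9, 2, 16, 12, so Incumbent commits to E3. Subgame-perfect outcome: (E3, Y) with payoffs (16, 20).
For the simultaneous game, intersect best replies.
Incumbent's best replies: W→E1; X→E1; Y→E2; Z→E1.
Entrant's best replies: E1→X; E2→W; E3→Y; E4→Y.
The unique mutual best reply is (E1, X), giving (9, 16).
Incumbent's commitment gain: 16 − 9 = 7.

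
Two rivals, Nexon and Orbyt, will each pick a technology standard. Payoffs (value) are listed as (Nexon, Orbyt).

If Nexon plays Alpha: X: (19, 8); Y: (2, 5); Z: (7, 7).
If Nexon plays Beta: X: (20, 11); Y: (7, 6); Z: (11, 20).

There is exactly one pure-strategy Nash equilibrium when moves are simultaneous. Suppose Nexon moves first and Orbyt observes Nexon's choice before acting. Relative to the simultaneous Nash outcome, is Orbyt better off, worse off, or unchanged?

Orbyt best-responds to each possible Nexon move:
- Alpha: Orbyt compares 8, 5, 7 and picks X; Nexon would get 19.
- Beta: Orbyt compares 11, 6, 20 and picks Z; Nexon would get 11.
Maximizing over 19, 11, Nexon chooses Alpha. Subgame-perfect outcome: (Alpha, X) with payoffs (19, 8).
For the simultaneous game, intersect best replies.
Nexon's best replies: X→Beta; Y→Beta; Z→Beta.
Orbyt's best replies: Alpha→X; Beta→Z.
The unique mutual best reply is (Beta, Z), giving (11, 20).
Orbyt earns 8 sequentially versus 20 at the Nash outcome: worse off.

worse off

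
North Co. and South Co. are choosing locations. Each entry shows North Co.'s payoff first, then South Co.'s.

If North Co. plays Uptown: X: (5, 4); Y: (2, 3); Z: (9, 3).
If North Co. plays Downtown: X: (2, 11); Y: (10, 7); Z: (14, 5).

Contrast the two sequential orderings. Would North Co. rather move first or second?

second

If North Co. leads: South Co.'s best replies are Uptown→X, Downtown→X; North Co.'s induced payoffs 5, 2; outcome (Uptown, X), payoffs (5, 4).
If South Co. leads: North Co.'s best replies are X→Uptown, Y→Downtown, Z→Downtown; South Co.'s induced payoffs 4, 7, 5; outcome (Downtown, Y), payoffs (10, 7).
North Co. gets 5 moving first and 10 moving second, so North Co. prefers to move second.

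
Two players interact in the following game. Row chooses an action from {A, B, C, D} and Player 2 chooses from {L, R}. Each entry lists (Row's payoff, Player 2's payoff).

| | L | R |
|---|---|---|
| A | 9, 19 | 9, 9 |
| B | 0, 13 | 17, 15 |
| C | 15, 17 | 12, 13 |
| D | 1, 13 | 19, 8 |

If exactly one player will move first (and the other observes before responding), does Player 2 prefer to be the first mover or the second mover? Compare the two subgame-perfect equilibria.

If Row leads: Player 2's best replies are A→L, B→R, C→L, D→L; Row's induced payoffs 9, 17, 15, 1; outcome (B, R), payoffs (17, 15).
If Player 2 leads: Row's best replies are L→C, R→D; Player 2's induced payoffs 17, 8; outcome (C, L), payoffs (15, 17).
Player 2 gets 17 moving first and 15 moving second, so Player 2 prefers to move first.

first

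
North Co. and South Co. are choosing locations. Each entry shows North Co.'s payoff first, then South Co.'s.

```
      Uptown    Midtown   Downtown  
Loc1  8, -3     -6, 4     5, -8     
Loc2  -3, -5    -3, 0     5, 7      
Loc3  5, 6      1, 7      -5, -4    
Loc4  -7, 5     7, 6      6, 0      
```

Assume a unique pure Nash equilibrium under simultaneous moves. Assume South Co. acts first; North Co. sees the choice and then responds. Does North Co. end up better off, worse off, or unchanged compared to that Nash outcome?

North Co. best-responds to each possible South Co. move:
- Uptown: North Co. compares 8, -3, 5, -7 and picks Loc1; South Co. would get -3.
- Midtown: North Co. compares -6, -3, 1, 7 and picks Loc4; South Co. would get 6.
- Downtown: North Co. compares 5, 5, -5, 6 and picks Loc4; South Co. would get 0.
South Co.'s induced payoffs are -3, 6, 0, so South Co. commits to Midtown. Subgame-perfect outcome: (Loc4, Midtown) with payoffs (7, 6).
Under simultaneous play:
North Co.'s best replies: Uptown→Loc1; Midtown→Loc4; Downtown→Loc4.
South Co.'s best replies: Loc1→Midtown; Loc2→Downtown; Loc3→Midtown; Loc4→Midtown.
Only (Loc4, Midtown) has each player best-responding; Nash payoffs (7, 6).
North Co. earns 7 sequentially versus 7 at the Nash outcome: unchanged.

unchanged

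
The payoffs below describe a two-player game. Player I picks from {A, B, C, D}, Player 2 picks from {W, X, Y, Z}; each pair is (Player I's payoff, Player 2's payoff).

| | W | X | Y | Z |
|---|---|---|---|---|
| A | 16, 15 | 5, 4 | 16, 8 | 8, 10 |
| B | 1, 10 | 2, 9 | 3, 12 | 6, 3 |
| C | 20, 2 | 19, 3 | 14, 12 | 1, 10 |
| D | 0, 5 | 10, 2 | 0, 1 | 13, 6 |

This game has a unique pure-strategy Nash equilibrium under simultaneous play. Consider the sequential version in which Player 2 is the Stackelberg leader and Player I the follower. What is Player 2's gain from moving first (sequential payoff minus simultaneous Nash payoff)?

Solve by backward induction (Player 2 leads).
- W → Player I plays C (best of 16, 1, 20, 0); Player 2 gets 2.
- X → Player I plays C (best of 5, 2, 19, 10); Player 2 gets 3.
- Y → Player I plays A (best of 16, 3, 14, 0); Player 2 gets 8.
- Z → Player I plays D (best of 8, 6, 1, 13); Player 2 gets 6.
Player 2's induced payoffs are 2, 3, 8, 6, so Player 2 commits to Y. Subgame-perfect outcome: (A, Y) with payoffs (16, 8).
For the simultaneous game, intersect best replies.
Player I's best replies: W→C; X→C; Y→A; Z→D.
Player 2's best replies: A→W; B→Y; C→Y; D→Z.
Only (D, Z) has each player best-responding; Nash payoffs (13, 6).
Player 2's commitment gain: 8 − 6 = 2.

2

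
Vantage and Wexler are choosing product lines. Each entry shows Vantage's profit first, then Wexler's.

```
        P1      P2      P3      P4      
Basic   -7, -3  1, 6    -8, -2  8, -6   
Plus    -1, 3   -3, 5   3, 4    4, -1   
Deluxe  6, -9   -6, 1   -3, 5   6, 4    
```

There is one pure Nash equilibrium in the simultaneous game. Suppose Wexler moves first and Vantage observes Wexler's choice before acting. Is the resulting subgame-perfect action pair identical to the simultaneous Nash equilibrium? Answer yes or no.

Backward induction with Wexler moving first.
- P1: Vantage compares -7, -1, 6 and picks Deluxe; Wexler would get -9.
- P2: Vantage compares 1, -3, -6 and picks Basic; Wexler would get 6.
- P3: Vantage compares -8, 3, -3 and picks Plus; Wexler would get 4.
- P4: Vantage compares 8, 4, 6 and picks Basic; Wexler would get -6.
Wexler's induced payoffs are -9, 6, 4, -6, so Wexler commits to P2. Subgame-perfect outcome: (Basic, P2) with payoffs (1, 6).
For the simultaneous game, intersect best replies.
Vantage's best replies: P1→Deluxe; P2→Basic; P3→Plus; P4→Basic.
Wexler's best replies: Basic→P2; Plus→P2; Deluxe→P3.
The unique mutual best reply is (Basic, P2), giving (1, 6).
Sequential outcome (Basic, P2) coincides with the Nash profile (Basic, P2).

yes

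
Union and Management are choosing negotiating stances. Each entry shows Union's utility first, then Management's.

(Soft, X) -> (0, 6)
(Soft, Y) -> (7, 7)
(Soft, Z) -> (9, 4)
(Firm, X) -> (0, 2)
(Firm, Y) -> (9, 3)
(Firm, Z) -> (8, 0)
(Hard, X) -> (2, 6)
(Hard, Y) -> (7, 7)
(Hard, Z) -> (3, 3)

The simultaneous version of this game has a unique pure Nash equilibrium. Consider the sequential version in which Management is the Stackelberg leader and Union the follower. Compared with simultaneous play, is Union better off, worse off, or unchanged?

Backward induction with Management moving first.
- X: BR = Hard, leader payoff 6.
- Y: BR = Firm, leader payoff 3.
- Z: BR = Soft, leader payoff 4.
Management's induced payoffs are 6, 3, 4, so Management commits to X. Subgame-perfect outcome: (Hard, X) with payoffs (2, 6).
Under simultaneous play:
Union's best replies: X→Hard; Y→Firm; Z→Soft.
Management's best replies: Soft→Y; Firm→Y; Hard→Y.
Only (Firm, Y) has each player best-responding; Nash payoffs (9, 3).
Union earns 2 sequentially versus 9 at the Nash outcome: worse off.

worse off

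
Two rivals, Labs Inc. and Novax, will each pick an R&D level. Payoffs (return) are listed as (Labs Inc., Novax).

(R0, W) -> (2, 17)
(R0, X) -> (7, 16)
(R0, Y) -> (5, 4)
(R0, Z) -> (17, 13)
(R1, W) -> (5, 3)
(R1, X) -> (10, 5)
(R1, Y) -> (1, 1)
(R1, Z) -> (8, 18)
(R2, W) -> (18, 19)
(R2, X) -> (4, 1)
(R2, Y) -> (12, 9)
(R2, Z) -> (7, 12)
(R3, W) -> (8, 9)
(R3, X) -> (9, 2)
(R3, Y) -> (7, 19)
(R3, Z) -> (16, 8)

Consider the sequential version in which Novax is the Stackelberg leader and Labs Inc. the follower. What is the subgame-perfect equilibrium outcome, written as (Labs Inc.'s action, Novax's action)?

Backward induction with Novax moving first.
- W: BR = R2, leader payoff 19.
- X: BR = R1, leader payoff 5.
- Y: BR = R2, leader payoff 9.
- Z: BR = R0, leader payoff 13.
Novax's induced payoffs are 19, 5, 9, 13, so Novax commits to W. Subgame-perfect outcome: (R2, W) with payoffs (18, 19).

(R2, W)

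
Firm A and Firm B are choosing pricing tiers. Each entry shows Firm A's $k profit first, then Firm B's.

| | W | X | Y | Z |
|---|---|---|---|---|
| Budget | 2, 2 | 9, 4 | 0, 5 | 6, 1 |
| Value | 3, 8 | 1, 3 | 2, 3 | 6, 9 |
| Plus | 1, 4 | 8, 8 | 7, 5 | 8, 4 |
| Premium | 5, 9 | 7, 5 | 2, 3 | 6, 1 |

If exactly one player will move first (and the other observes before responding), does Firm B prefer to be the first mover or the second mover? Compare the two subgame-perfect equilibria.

first

If Firm A leads: Firm B's best replies are Budget→Y, Value→Z, Plus→X, Premium→W; Firm A's induced payoffs 0, 6, 8, 5; outcome (Plus, X), payoffs (8, 8).
If Firm B leads: Firm A's best replies are W→Premium, X→Budget, Y→Plus, Z→Plus; Firm B's induced payoffs 9, 4, 5, 4; outcome (Premium, W), payoffs (5, 9).
Firm B gets 9 moving first and 8 moving second, so Firm B prefers to move first.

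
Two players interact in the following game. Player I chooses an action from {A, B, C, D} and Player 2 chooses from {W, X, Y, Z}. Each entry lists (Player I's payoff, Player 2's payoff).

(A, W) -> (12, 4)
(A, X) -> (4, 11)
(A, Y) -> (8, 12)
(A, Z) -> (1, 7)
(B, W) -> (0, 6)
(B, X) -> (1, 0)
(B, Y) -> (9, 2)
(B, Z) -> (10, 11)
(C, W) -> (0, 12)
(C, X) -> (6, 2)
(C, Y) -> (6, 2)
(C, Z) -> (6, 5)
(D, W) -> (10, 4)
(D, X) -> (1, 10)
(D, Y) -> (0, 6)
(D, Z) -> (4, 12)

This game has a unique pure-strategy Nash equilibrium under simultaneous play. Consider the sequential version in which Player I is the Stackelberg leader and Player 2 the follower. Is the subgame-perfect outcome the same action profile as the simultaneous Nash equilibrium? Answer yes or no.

Backward induction with Player I moving first.
- A: Player 2 compares 4, 11, 12, 7 and picks Y; Player I would get 8.
- B: Player 2 compares 6, 0, 2, 11 and picks Z; Player I would get 10.
- C: Player 2 compares 12, 2, 2, 5 and picks W; Player I would get 0.
- D: Player 2 compares 4, 10, 6, 12 and picks Z; Player I would get 4.
Player I's induced payoffs are 8, 10, 0, 4, so Player I commits to B. Subgame-perfect outcome: (B, Z) with payoffs (10, 11).
For the simultaneous game, intersect best replies.
Player I's best replies: W→A; X→C; Y→B; Z→B.
Player 2's best replies: A→Y; B→Z; C→W; D→Z.
The unique mutual best reply is (B, Z), giving (10, 11).
Sequential outcome (B, Z) coincides with the Nash profile (B, Z).

yes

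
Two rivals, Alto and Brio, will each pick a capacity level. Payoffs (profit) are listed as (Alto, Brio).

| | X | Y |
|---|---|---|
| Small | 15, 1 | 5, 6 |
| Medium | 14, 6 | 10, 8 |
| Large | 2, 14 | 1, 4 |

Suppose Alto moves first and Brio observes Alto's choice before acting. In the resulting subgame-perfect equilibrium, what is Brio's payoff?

8

Work backward from Brio's decision.
- Small: Brio compares 1, 6 and picks Y; Alto would get 5.
- Medium: Brio compares 6, 8 and picks Y; Alto would get 10.
- Large: Brio compares 14, 4 and picks X; Alto would get 2.
Alto's induced payoffs are 5, 10, 2, so Alto commits to Medium. Subgame-perfect outcome: (Medium, Y) with payoffs (10, 8).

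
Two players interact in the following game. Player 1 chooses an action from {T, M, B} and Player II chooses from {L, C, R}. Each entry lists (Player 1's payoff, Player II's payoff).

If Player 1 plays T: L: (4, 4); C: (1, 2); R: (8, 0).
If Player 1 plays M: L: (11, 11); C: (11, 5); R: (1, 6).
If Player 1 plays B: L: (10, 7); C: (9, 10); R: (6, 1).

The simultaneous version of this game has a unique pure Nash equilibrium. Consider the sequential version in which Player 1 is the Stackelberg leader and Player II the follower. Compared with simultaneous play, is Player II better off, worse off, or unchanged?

unchanged

Work backward from Player II's decision.
- T: Player II compares 4, 2, 0 and picks L; Player 1 would get 4.
- M: Player II compares 11, 5, 6 and picks L; Player 1 would get 11.
- B: Player II compares 7, 10, 1 and picks C; Player 1 would get 9.
Among 4, 11, 9, the best is 11 at M. Subgame-perfect outcome: (M, L) with payoffs (11, 11).
For the simultaneous game, intersect best replies.
Player 1's best replies: L→M; C→M; R→T.
Player II's best replies: T→L; M→L; B→C.
Only (M, L) has each player best-responding; Nash payoffs (11, 11).
Player II earns 11 sequentially versus 11 at the Nash outcome: unchanged.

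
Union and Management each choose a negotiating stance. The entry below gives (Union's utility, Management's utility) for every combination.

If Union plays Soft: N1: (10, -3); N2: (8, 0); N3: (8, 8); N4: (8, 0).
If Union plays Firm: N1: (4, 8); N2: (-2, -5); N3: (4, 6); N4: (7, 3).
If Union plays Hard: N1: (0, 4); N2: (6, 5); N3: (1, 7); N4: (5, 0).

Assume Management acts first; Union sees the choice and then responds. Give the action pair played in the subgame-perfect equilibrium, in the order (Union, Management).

(Soft, N3)

Solve by backward induction (Management leads).
- N1 → Union plays Soft (best of 10, 4, 0); Management gets -3.
- N2 → Union plays Soft (best of 8, -2, 6); Management gets 0.
- N3 → Union plays Soft (best of 8, 4, 1); Management gets 8.
- N4 → Union plays Soft (best of 8, 7, 5); Management gets 0.
Maximizing over -3, 0, 8, 0, Management chooses N3. Subgame-perfect outcome: (Soft, N3) with payoffs (8, 8).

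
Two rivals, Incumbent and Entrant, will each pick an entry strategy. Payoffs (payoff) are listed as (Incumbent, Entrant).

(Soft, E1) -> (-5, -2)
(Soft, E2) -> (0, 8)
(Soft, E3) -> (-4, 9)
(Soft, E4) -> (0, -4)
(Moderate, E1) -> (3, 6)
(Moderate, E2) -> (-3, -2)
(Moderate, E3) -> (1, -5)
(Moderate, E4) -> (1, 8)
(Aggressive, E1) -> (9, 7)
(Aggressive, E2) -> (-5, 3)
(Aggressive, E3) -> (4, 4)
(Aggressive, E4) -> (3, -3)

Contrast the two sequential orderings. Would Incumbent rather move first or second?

If Incumbent leads: Entrant's best replies are Soft→E3, Moderate→E4, Aggressive→E1; Incumbent's induced payoffs -4, 1, 9; outcome (Aggressive, E1), payoffs (9, 7).
If Entrant leads: Incumbent's best replies are E1→Aggressive, E2→Soft, E3→Aggressive, E4→Aggressive; Entrant's induced payoffs 7, 8, 4, -3; outcome (Soft, E2), payoffs (0, 8).
Incumbent gets 9 moving first and 0 moving second, so Incumbent prefers to move first.

first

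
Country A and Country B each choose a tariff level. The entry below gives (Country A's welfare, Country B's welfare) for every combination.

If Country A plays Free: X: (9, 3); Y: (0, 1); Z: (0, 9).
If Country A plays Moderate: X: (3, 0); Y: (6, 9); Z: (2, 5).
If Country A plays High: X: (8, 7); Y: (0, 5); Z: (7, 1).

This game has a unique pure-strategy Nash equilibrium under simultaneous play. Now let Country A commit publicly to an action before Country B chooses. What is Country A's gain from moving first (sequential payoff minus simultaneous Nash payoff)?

Country B best-responds to each possible Country A move:
- Free: Country B compares 3, 1, 9 and picks Z; Country A would get 0.
- Moderate: Country B compares 0, 9, 5 and picks Y; Country A would get 6.
- High: Country B compares 7, 5, 1 and picks X; Country A would get 8.
Country A's induced payoffs are 0, 6, 8, so Country A commits to High. Subgame-perfect outcome: (High, X) with payoffs (8, 7).
Under simultaneous play:
Country A's best replies: X→Free; Y→Moderate; Z→High.
Country B's best replies: Free→Z; Moderate→Y; High→X.
The unique mutual best reply is (Moderate, Y), giving (6, 9).
Country A's commitment gain: 8 − 6 = 2.

2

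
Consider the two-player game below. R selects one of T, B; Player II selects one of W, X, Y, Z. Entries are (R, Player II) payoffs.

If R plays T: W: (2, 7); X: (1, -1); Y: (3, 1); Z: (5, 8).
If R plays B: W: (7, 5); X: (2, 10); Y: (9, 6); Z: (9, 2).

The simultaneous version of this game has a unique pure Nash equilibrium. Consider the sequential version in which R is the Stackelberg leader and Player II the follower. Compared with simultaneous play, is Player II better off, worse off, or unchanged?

worse off

Work backward from Player II's decision.
- T: BR = Z, leader payoff 5.
- B: BR = X, leader payoff 2.
Among 5, 2, the best is 5 at T. Subgame-perfect outcome: (T, Z) with payoffs (5, 8).
Now find the simultaneous Nash equilibrium.
R's best replies: W→B; X→B; Y→B; Z→B.
Player II's best replies: T→Z; B→X.
Only (B, X) has each player best-responding; Nash payoffs (2, 10).
Player II earns 8 sequentially versus 10 at the Nash outcome: worse off.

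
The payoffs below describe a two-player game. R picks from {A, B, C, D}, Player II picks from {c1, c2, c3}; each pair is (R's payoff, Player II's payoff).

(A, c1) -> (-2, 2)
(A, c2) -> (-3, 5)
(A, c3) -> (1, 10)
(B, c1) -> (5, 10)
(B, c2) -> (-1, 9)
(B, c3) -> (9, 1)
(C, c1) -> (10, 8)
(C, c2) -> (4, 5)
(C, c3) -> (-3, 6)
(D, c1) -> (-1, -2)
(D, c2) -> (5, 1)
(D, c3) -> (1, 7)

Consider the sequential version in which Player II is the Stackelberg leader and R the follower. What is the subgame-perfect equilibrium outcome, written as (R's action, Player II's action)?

Backward induction with Player II moving first.
- c1 → R plays C (best of -2, 5, 10, -1); Player II gets 8.
- c2 → R plays D (best of -3, -1, 4, 5); Player II gets 1.
- c3 → R plays B (best of 1, 9, -3, 1); Player II gets 1.
Player II's induced payoffs are 8, 1, 1, so Player II commits to c1. Subgame-perfect outcome: (C, c1) with payoffs (10, 8).

(C, c1)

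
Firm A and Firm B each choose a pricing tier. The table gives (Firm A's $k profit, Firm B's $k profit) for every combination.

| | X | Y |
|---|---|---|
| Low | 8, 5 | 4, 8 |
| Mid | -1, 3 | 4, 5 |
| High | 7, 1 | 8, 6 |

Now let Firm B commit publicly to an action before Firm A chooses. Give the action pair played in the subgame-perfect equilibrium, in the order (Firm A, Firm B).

Backward induction with Firm B moving first.
- X: BR = Low, leader payoff 5.
- Y: BR = High, leader payoff 6.
Maximizing over 5, 6, Firm B chooses Y. Subgame-perfect outcome: (High, Y) with payoffs (8, 6).

(High, Y)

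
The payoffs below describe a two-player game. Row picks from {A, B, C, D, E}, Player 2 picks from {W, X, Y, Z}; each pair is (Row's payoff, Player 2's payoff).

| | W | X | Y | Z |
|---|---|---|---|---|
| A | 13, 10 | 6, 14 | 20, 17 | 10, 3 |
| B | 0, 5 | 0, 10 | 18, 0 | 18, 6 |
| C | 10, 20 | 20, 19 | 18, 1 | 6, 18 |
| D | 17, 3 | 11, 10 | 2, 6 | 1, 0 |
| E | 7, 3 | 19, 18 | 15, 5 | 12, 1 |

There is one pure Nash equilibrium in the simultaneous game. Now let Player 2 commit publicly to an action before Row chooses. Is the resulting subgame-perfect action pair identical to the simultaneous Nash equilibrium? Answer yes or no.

no

Backward induction with Player 2 moving first.
- W: Row compares 13, 0, 10, 17, 7 and picks D; Player 2 would get 3.
- X: Row compares 6, 0, 20, 11, 19 and picks C; Player 2 would get 19.
- Y: Row compares 20, 18, 18, 2, 15 and picks A; Player 2 would get 17.
- Z: Row compares 10, 18, 6, 1, 12 and picks B; Player 2 would get 6.
Among 3, 19, 17, 6, the best is 19 at X. Subgame-perfect outcome: (C, X) with payoffs (20, 19).
For the simultaneous game, intersect best replies.
Row's best replies: W→D; X→C; Y→A; Z→B.
Player 2's best replies: A→Y; B→X; C→W; D→X; E→X.
The unique mutual best reply is (A, Y), giving (20, 17).
Sequential outcome (C, X) differs from the Nash profile (A, Y).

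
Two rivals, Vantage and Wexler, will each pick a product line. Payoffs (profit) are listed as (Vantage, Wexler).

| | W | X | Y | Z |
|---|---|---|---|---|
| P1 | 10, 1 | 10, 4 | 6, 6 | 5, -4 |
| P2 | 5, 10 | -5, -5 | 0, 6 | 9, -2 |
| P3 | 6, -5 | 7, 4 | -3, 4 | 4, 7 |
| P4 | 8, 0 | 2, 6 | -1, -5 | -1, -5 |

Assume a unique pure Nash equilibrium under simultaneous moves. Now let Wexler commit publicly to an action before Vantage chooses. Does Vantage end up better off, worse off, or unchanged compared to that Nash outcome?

Work backward from Vantage's decision.
- W → Vantage plays P1 (best of 10, 5, 6, 8); Wexler gets 1.
- X → Vantage plays P1 (best of 10, -5, 7, 2); Wexler gets 4.
- Y → Vantage plays P1 (best of 6, 0, -3, -1); Wexler gets 6.
- Z → Vantage plays P2 (best of 5, 9, 4, -1); Wexler gets -2.
Maximizing over 1, 4, 6, -2, Wexler chooses Y. Subgame-perfect outcome: (P1, Y) with payoffs (6, 6).
Now find the simultaneous Nash equilibrium.
Vantage's best replies: W→P1; X→P1; Y→P1; Z→P2.
Wexler's best replies: P1→Y; P2→W; P3→Z; P4→X.
Only (P1, Y) has each player best-responding; Nash payoffs (6, 6).
Vantage earns 6 sequentially versus 6 at the Nash outcome: unchanged.

unchanged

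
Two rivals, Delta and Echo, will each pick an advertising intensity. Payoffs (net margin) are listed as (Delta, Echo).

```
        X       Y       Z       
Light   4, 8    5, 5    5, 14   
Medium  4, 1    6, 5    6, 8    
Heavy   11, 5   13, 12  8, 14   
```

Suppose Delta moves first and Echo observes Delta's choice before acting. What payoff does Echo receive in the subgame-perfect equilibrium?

Backward induction with Delta moving first.
- Light → Echo plays Z (best of 8, 5, 14); Delta gets 5.
- Medium → Echo plays Z (best of 1, 5, 8); Delta gets 6.
- Heavy → Echo plays Z (best of 5, 12, 14); Delta gets 8.
Delta's induced payoffs are 5, 6, 8, so Delta commits to Heavy. Subgame-perfect outcome: (Heavy, Z) with payoffs (8, 14).

14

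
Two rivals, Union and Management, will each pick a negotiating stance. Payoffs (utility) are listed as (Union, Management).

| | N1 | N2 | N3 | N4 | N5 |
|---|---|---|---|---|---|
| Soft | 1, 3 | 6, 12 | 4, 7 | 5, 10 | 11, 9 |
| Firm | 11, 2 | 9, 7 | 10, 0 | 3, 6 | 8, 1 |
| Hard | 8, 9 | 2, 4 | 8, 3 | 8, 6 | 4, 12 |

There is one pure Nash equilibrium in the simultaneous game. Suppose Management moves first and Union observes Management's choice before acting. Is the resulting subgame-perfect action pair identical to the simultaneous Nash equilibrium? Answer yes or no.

no

Solve by backward induction (Management leads).
- N1: BR = Firm, leader payoff 2.
- N2: BR = Firm, leader payoff 7.
- N3: BR = Firm, leader payoff 0.
- N4: BR = Hard, leader payoff 6.
- N5: BR = Soft, leader payoff 9.
Maximizing over 2, 7, 0, 6, 9, Management chooses N5. Subgame-perfect outcome: (Soft, N5) with payoffs (11, 9).
For the simultaneous game, intersect best replies.
Union's best replies: N1→Firm; N2→Firm; N3→Firm; N4→Hard; N5→Soft.
Management's best replies: Soft→N2; Firm→N2; Hard→N5.
The unique mutual best reply is (Firm, N2), giving (9, 7).
Sequential outcome (Soft, N5) differs from the Nash profile (Firm, N2).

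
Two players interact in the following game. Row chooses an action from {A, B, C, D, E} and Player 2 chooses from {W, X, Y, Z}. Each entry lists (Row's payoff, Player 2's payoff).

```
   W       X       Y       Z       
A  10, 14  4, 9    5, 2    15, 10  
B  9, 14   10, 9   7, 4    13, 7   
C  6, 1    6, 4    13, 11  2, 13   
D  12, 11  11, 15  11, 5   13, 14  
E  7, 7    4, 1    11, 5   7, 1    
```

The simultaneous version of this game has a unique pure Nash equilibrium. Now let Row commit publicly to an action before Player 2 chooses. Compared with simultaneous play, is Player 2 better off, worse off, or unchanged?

unchanged

Backward induction with Row moving first.
- A: Player 2 compares 14, 9, 2, 10 and picks W; Row would get 10.
- B: Player 2 compares 14, 9, 4, 7 and picks W; Row would get 9.
- C: Player 2 compares 1, 4, 11, 13 and picks Z; Row would get 2.
- D: Player 2 compares 11, 15, 5, 14 and picks X; Row would get 11.
- E: Player 2 compares 7, 1, 5, 1 and picks W; Row would get 7.
Among 10, 9, 2, 11, 7, the best is 11 at D. Subgame-perfect outcome: (D, X) with payoffs (11, 15).
For the simultaneous game, intersect best replies.
Row's best replies: W→D; X→D; Y→C; Z→A.
Player 2's best replies: A→W; B→W; C→Z; D→X; E→W.
The unique mutual best reply is (D, X), giving (11, 15).
Player 2 earns 15 sequentially versus 15 at the Nash outcome: unchanged.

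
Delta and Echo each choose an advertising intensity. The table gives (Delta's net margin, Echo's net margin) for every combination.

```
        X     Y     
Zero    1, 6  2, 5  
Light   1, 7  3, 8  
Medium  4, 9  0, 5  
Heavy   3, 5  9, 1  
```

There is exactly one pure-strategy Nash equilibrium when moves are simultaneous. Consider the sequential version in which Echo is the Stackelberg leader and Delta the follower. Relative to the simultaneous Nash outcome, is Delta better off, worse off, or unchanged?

unchanged

Work backward from Delta's decision.
- X: Delta compares 1, 1, 4, 3 and picks Medium; Echo would get 9.
- Y: Delta compares 2, 3, 0, 9 and picks Heavy; Echo would get 1.
Echo's induced payoffs are 9, 1, so Echo commits to X. Subgame-perfect outcome: (Medium, X) with payoffs (4, 9).
Under simultaneous play:
Delta's best replies: X→Medium; Y→Heavy.
Echo's best replies: Zero→X; Light→Y; Medium→X; Heavy→X.
Only (Medium, X) has each player best-responding; Nash payoffs (4, 9).
Delta earns 4 sequentially versus 4 at the Nash outcome: unchanged.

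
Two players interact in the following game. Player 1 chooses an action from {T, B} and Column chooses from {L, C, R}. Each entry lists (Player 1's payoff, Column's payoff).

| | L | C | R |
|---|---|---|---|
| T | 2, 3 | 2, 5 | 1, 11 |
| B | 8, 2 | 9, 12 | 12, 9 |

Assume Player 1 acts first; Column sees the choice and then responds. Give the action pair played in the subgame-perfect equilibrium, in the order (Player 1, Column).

Work backward from Column's decision.
- T: BR = R, leader payoff 1.
- B: BR = C, leader payoff 9.
Among 1, 9, the best is 9 at B. Subgame-perfect outcome: (B, C) with payoffs (9, 12).

(B, C)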